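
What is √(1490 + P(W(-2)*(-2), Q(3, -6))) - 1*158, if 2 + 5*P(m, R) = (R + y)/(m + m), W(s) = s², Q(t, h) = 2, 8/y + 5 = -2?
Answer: -158 + √1167838/28 ≈ -119.40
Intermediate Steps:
y = -8/7 (y = 8/(-5 - 2) = 8/(-7) = 8*(-⅐) = -8/7 ≈ -1.1429)
P(m, R) = -⅖ + (-8/7 + R)/(10*m) (P(m, R) = -⅖ + ((R - 8/7)/(m + m))/5 = -⅖ + ((-8/7 + R)/((2*m)))/5 = -⅖ + ((-8/7 + R)*(1/(2*m)))/5 = -⅖ + ((-8/7 + R)/(2*m))/5 = -⅖ + (-8/7 + R)/(10*m))
√(1490 + P(W(-2)*(-2), Q(3, -6))) - 1*158 = √(1490 + (-8 - 28*(-2)²*(-2) + 7*2)/(70*(((-2)²*(-2))))) - 1*158 = √(1490 + (-8 - 112*(-2) + 14)/(70*((4*(-2))))) - 158 = √(1490 + (1/70)*(-8 - 28*(-8) + 14)/(-8)) - 158 = √(1490 + (1/70)*(-⅛)*(-8 + 224 + 14)) - 158 = √(1490 + (1/70)*(-⅛)*230) - 158 = √(1490 - 23/56) - 158 = √(83417/56) - 158 = √1167838/28 - 158 = -158 + √1167838/28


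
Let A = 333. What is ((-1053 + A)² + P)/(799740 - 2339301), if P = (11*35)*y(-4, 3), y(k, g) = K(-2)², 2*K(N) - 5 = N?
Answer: -692355/2052748 ≈ -0.33728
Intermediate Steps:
K(N) = 5/2 + N/2
y(k, g) = 9/4 (y(k, g) = (5/2 + (½)*(-2))² = (5/2 - 1)² = (3/2)² = 9/4)
P = 3465/4 (P = (11*35)*(9/4) = 385*(9/4) = 3465/4 ≈ 866.25)
((-1053 + A)² + P)/(799740 - 2339301) = ((-1053 + 333)² + 3465/4)/(799740 - 2339301) = ((-720)² + 3465/4)/(-1539561) = (518400 + 3465/4)*(-1/1539561) = (2077065/4)*(-1/1539561) = -692355/2052748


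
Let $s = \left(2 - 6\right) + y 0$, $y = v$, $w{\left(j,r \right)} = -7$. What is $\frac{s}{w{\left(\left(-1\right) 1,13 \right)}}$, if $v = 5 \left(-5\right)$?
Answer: $\frac{4}{7} \approx 0.57143$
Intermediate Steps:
$v = -25$
$y = -25$
$s = -4$ ($s = \left(2 - 6\right) - 0 = -4 + 0 = -4$)
$\frac{s}{w{\left(\left(-1\right) 1,13 \right)}} = - \frac{4}{-7} = \left(-4\right) \left(- \frac{1}{7}\right) = \frac{4}{7}$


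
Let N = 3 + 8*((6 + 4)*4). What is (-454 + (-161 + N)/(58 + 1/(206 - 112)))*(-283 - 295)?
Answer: 1422130852/5453 ≈ 2.6080e+5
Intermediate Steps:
N = 323 (N = 3 + 8*(10*4) = 3 + 8*40 = 3 + 320 = 323)
(-454 + (-161 + N)/(58 + 1/(206 - 112)))*(-283 - 295) = (-454 + (-161 + 323)/(58 + 1/(206 - 112)))*(-283 - 295) = (-454 + 162/(58 + 1/94))*(-578) = (-454 + 162/(5453/94))*(-578) = (-454 + 162*(94/5453))*(-578) = (-454 + 15228/5453)*(-578) = -2460434/5453*(-578) = 1422130852/5453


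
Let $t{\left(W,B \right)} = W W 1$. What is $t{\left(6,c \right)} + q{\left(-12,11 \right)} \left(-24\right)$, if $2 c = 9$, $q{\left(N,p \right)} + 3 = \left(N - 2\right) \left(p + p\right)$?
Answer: $7500$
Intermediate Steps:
$q{\left(N,p \right)} = -3 + 2 p \left(-2 + N\right)$ ($q{\left(N,p \right)} = -3 + \left(N - 2\right) \left(p + p\right) = -3 + \left(-2 + N\right) 2 p = -3 + 2 p \left(-2 + N\right)$)
$c = \frac{9}{2}$ ($c = \frac{1}{2} \cdot 9 = \frac{9}{2} \approx 4.5$)
$t{\left(W,B \right)} = W^{2}$ ($t{\left(W,B \right)} = W^{2} \cdot 1 = W^{2}$)
$t{\left(6,c \right)} + q{\left(-12,11 \right)} \left(-24\right) = 6^{2} + \left(-3 - 44 + 2 \left(-12\right) 11\right) \left(-24\right) = 36 + \left(-3 - 44 - 264\right) \left(-24\right) = 36 - -7464 = 36 + 7464 = 7500$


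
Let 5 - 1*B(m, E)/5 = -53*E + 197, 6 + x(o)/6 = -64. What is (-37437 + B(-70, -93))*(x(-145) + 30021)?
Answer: -1866106242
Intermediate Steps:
x(o) = -420 (x(o) = -36 + 6*(-64) = -36 - 384 = -420)
B(m, E) = -960 + 265*E (B(m, E) = 25 - 5*(-53*E + 197) = 25 - 5*(197 - 53*E) = 25 + (-985 + 265*E) = -960 + 265*E)
(-37437 + B(-70, -93))*(x(-145) + 30021) = (-37437 + (-960 + 265*(-93)))*(-420 + 30021) = (-37437 + (-960 - 24645))*29601 = (-37437 - 25605)*29601 = -63042*29601 = -1866106242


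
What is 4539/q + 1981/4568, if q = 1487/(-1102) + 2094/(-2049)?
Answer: -5200785175585/2717681352 ≈ -1913.7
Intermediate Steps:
q = -1784817/752666 (q = 1487*(-1/1102) + 2094*(-1/2049) = -1487/1102 - 698/683 = -1784817/752666 ≈ -2.3713)
4539/q + 1981/4568 = 4539/(-1784817/752666) + 1981/4568 = 4539*(-752666/1784817) + 1981*(1/4568) = -1138783658/594939 + 1981/4568 = -5200785175585/2717681352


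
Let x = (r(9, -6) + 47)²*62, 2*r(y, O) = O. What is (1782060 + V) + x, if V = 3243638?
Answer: 5145730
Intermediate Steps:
r(y, O) = O/2
x = 120032 (x = ((½)*(-6) + 47)²*62 = (-3 + 47)²*62 = 44²*62 = 1936*62 = 120032)
(1782060 + V) + x = (1782060 + 3243638) + 120032 = 5025698 + 120032 = 5145730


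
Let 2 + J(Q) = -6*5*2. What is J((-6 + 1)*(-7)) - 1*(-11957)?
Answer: 11895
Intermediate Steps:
J(Q) = -62 (J(Q) = -2 - 6*5*2 = -2 - 30*2 = -2 - 60 = -62)
J((-6 + 1)*(-7)) - 1*(-11957) = -62 - 1*(-11957) = -62 + 11957 = 11895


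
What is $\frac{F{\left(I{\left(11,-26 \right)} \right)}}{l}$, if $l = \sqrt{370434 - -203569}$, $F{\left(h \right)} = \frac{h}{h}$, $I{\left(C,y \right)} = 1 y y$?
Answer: $\frac{\sqrt{574003}}{574003} \approx 0.0013199$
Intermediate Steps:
$I{\left(C,y \right)} = y^{2}$ ($I{\left(C,y \right)} = y y = y^{2}$)
$F{\left(h \right)} = 1$
$l = \sqrt{574003}$ ($l = \sqrt{370434 + 203569} = \sqrt{574003} \approx 757.63$)
$\frac{F{\left(I{\left(11,-26 \right)} \right)}}{l} = 1 \frac{1}{\sqrt{574003}} = 1 \frac{\sqrt{574003}}{574003} = \frac{\sqrt{574003}}{574003}$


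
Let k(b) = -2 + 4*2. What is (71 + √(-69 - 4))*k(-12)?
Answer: 426 + 6*I*√73 ≈ 426.0 + 51.264*I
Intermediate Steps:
k(b) = 6 (k(b) = -2 + 8 = 6)
(71 + √(-69 - 4))*k(-12) = (71 + √(-69 - 4))*6 = (71 + √(-73))*6 = (71 + I*√73)*6 = 426 + 6*I*√73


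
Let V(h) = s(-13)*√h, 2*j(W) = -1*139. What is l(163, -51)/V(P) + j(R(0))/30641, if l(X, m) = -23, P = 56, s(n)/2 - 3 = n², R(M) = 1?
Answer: -139/61282 - 23*√14/9632 ≈ -0.011203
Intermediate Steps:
s(n) = 6 + 2*n²
j(W) = -139/2 (j(W) = (-1*139)/2 = (½)*(-139) = -139/2)
V(h) = 344*√h (V(h) = (6 + 2*(-13)²)*√h = (6 + 2*169)*√h = (6 + 338)*√h = 344*√h)
l(163, -51)/V(P) + j(R(0))/30641 = -23*√14/9632 - 139/2/30641 = -23*√14/9632 - 139/2*1/30641 = -23*√14/9632 - 139/61282 = -139/61282 - 23*√14/9632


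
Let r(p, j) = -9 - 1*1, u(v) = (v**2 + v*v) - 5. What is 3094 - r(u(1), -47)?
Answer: 3104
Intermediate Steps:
u(v) = -5 + 2*v**2 (u(v) = (v**2 + v**2) - 5 = 2*v**2 - 5 = -5 + 2*v**2)
r(p, j) = -10 (r(p, j) = -9 - 1 = -10)
3094 - r(u(1), -47) = 3094 - 1*(-10) = 3094 + 10 = 3104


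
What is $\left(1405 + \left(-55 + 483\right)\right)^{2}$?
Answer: $3359889$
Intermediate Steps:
$\left(1405 + \left(-55 + 483\right)\right)^{2} = \left(1405 + 428\right)^{2} = 1833^{2} = 3359889$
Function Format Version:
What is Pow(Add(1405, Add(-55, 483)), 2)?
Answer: 3359889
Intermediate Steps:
Pow(Add(1405, Add(-55, 483)), 2) = Pow(Add(1405, 428), 2) = Pow(1833, 2) = 3359889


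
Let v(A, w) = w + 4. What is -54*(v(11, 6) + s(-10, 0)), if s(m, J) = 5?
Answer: -810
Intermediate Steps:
v(A, w) = 4 + w
-54*(v(11, 6) + s(-10, 0)) = -54*((4 + 6) + 5) = -54*(10 + 5) = -54*15 = -810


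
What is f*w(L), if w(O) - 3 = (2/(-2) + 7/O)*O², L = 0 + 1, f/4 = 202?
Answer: 7272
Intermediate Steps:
f = 808 (f = 4*202 = 808)
L = 1
w(O) = 3 + O²*(-1 + 7/O) (w(O) = 3 + (2/(-2) + 7/O)*O² = 3 + (2*(-½) + 7/O)*O² = 3 + (-1 + 7/O)*O² = 3 + O²*(-1 + 7/O))
f*w(L) = 808*(3 - 1*1² + 7*1) = 808*(3 - 1*1 + 7) = 808*(3 - 1 + 7) = 808*9 = 7272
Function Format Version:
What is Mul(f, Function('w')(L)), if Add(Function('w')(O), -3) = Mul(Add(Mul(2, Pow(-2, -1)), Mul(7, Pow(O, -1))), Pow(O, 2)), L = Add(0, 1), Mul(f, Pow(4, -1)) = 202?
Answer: 7272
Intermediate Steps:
f = 808 (f = Mul(4, 202) = 808)
L = 1
Function('w')(O) = Add(3, Mul(Pow(O, 2), Add(-1, Mul(7, Pow(O, -1))))) (Function('w')(O) = Add(3, Mul(Add(Mul(2, Pow(-2, -1)), Mul(7, Pow(O, -1))), Pow(O, 2))) = Add(3, Mul(Add(Mul(2, Rational(-1, 2)), Mul(7, Pow(O, -1))), Pow(O, 2))) = Add(3, Mul(Add(-1, Mul(7, Pow(O, -1))), Pow(O, 2))) = Add(3, Mul(Pow(O, 2), Add(-1, Mul(7, Pow(O, -1))))))
Mul(f, Function('w')(L)) = Mul(808, Add(3, Mul(-1, Pow(1, 2)), Mul(7, 1))) = Mul(808, Add(3, Mul(-1, 1), 7)) = Mul(808, Add(3, -1, 7)) = Mul(808, 9) = 7272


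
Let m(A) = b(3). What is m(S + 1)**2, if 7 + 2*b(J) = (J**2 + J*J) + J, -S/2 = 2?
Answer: 49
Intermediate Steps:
S = -4 (S = -2*2 = -4)
b(J) = -7/2 + J**2 + J/2 (b(J) = -7/2 + ((J**2 + J*J) + J)/2 = -7/2 + ((J**2 + J**2) + J)/2 = -7/2 + (2*J**2 + J)/2 = -7/2 + (J + 2*J**2)/2 = -7/2 + (J**2 + J/2) = -7/2 + J**2 + J/2)
m(A) = 7 (m(A) = -7/2 + 3**2 + (1/2)*3 = -7/2 + 9 + 3/2 = 7)
m(S + 1)**2 = 7**2 = 49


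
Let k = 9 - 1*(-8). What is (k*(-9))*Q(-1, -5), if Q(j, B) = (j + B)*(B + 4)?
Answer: -918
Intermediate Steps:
Q(j, B) = (4 + B)*(B + j) (Q(j, B) = (B + j)*(4 + B) = (4 + B)*(B + j))
k = 17 (k = 9 + 8 = 17)
(k*(-9))*Q(-1, -5) = (17*(-9))*((-5)**2 + 4*(-5) + 4*(-1) - 5*(-1)) = -153*(25 - 20 - 4 + 5) = -153*6 = -918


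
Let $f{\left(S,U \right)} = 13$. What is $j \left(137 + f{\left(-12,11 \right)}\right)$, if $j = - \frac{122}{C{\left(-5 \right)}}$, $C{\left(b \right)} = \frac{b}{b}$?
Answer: $-18300$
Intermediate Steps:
$C{\left(b \right)} = 1$
$j = -122$ ($j = - \frac{122}{1} = \left(-122\right) 1 = -122$)
$j \left(137 + f{\left(-12,11 \right)}\right) = - 122 \left(137 + 13\right) = \left(-122\right) 150 = -18300$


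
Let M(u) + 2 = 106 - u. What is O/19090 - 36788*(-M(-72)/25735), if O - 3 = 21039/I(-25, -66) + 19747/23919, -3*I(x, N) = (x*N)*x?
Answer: 1161456452158723661/4616446146262500 ≈ 251.59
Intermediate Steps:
I(x, N) = -N*x**2/3 (I(x, N) = -x*N*x/3 = -N*x*x/3 = -N*x**2/3)
M(u) = 104 - u (M(u) = -2 + (106 - u) = 104 - u)
O = 251630263/46983750 (O = 3 + (21039/((-1/3*(-66)*(-25)**2)) + 19747/23919) = 3 + (21039/((-1/3*(-66)*625)) + 19747*(1/23919)) = 3 + (21039/13750 + 2821/3417) = 3 + 110679013/46983750 = 251630263/46983750 ≈ 5.3557)
O/19090 - 36788*(-M(-72)/25735) = (251630263/46983750)/19090 - 36788/((-25735/(104 - 1*(-72)))) = (251630263/46983750)*(1/19090) - 36788/((-25735/(104 + 72))) = 251630263/896919787500 - 36788/((-25735/176)) = 251630263/896919787500 - 36788/((-25735*1/176)) = 251630263/896919787500 - 36788/(-25735/176) = 251630263/896919787500 - 36788*(-176/25735) = 251630263/896919787500 + 6474688/25735 = 1161456452158723661/4616446146262500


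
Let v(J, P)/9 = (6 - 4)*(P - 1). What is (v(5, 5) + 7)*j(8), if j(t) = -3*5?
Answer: -1185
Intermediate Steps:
v(J, P) = -18 + 18*P (v(J, P) = 9*((6 - 4)*(P - 1)) = 9*(2*(-1 + P)) = 9*(-2 + 2*P) = -18 + 18*P)
j(t) = -15
(v(5, 5) + 7)*j(8) = ((-18 + 18*5) + 7)*(-15) = ((-18 + 90) + 7)*(-15) = (72 + 7)*(-15) = 79*(-15) = -1185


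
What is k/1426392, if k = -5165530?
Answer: -2582765/713196 ≈ -3.6214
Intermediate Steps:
k/1426392 = -5165530/1426392 = -5165530*1/1426392 = -2582765/713196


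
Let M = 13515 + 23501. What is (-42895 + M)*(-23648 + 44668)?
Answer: -123576580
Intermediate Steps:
M = 37016
(-42895 + M)*(-23648 + 44668) = (-42895 + 37016)*(-23648 + 44668) = -5879*21020 = -123576580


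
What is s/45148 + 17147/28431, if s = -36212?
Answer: -4911358/24684669 ≈ -0.19896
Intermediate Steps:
s/45148 + 17147/28431 = -36212/45148 + 17147/28431 = -36212*1/45148 + 17147*(1/28431) = -9053/11287 + 1319/2187 = -4911358/24684669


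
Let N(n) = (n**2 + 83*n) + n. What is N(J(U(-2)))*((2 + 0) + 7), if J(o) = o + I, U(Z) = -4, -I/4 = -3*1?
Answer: 6624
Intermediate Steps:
I = 12 (I = -(-12) = -4*(-3) = 12)
J(o) = 12 + o (J(o) = o + 12 = 12 + o)
N(n) = n**2 + 84*n
N(J(U(-2)))*((2 + 0) + 7) = ((12 - 4)*(84 + (12 - 4)))*((2 + 0) + 7) = (8*(84 + 8))*(2 + 7) = (8*92)*9 = 736*9 = 6624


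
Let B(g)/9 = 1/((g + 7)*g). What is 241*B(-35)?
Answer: 2169/980 ≈ 2.2133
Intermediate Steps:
B(g) = 9/(g*(7 + g)) (B(g) = 9*(1/((g + 7)*g)) = 9*(1/((7 + g)*g)) = 9*(1/(g*(7 + g))) = 9/(g*(7 + g)))
241*B(-35) = 241*(9/(-35*(7 - 35))) = 241*(9*(-1/35)/(-28)) = 241*(9*(-1/35)*(-1/28)) = 241*(9/980) = 2169/980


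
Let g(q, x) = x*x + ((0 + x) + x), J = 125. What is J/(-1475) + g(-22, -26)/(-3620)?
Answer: -13729/53395 ≈ -0.25712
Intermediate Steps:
g(q, x) = x² + 2*x (g(q, x) = x² + (x + x) = x² + 2*x)
J/(-1475) + g(-22, -26)/(-3620) = 125/(-1475) - 26*(2 - 26)/(-3620) = 125*(-1/1475) - 26*(-24)*(-1/3620) = -5/59 + 624*(-1/3620) = -5/59 - 156/905 = -13729/53395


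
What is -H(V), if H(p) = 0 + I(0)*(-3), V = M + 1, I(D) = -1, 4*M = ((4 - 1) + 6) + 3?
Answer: -3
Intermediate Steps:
M = 3 (M = (((4 - 1) + 6) + 3)/4 = ((3 + 6) + 3)/4 = (9 + 3)/4 = (1/4)*12 = 3)
V = 4 (V = 3 + 1 = 4)
H(p) = 3 (H(p) = 0 - 1*(-3) = 0 + 3 = 3)
-H(V) = -1*3 = -3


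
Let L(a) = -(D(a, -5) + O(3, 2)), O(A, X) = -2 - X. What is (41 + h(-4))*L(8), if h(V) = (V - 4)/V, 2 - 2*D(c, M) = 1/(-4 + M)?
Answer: 2279/18 ≈ 126.61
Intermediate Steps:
D(c, M) = 1 - 1/(2*(-4 + M))
h(V) = (-4 + V)/V
L(a) = 53/18 (L(a) = -((-9/2 - 5)/(-4 - 5) + (-2 - 1*2)) = -(-19/2/(-9) + (-2 - 2)) = -(-⅑*(-19/2) - 4) = -(19/18 - 4) = -1*(-53/18) = 53/18)
(41 + h(-4))*L(8) = (41 + (-4 - 4)/(-4))*(53/18) = (41 - ¼*(-8))*(53/18) = (41 + 2)*(53/18) = 43*(53/18) = 2279/18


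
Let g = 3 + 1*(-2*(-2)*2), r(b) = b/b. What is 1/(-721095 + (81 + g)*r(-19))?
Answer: -1/721003 ≈ -1.3870e-6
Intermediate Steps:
r(b) = 1
g = 11 (g = 3 + 1*(4*2) = 3 + 1*8 = 3 + 8 = 11)
1/(-721095 + (81 + g)*r(-19)) = 1/(-721095 + (81 + 11)*1) = 1/(-721095 + 92*1) = 1/(-721095 + 92) = 1/(-721003) = -1/721003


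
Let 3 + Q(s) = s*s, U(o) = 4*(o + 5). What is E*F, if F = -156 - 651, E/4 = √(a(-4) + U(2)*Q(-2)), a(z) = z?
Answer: -6456*√6 ≈ -15814.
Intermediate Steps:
U(o) = 20 + 4*o (U(o) = 4*(5 + o) = 20 + 4*o)
Q(s) = -3 + s² (Q(s) = -3 + s*s = -3 + s²)
E = 8*√6 (E = 4*√(-4 + (20 + 4*2)*(-3 + (-2)²)) = 4*√(-4 + (20 + 8)*(-3 + 4)) = 4*√(-4 + 28*1) = 4*√(-4 + 28) = 4*√24 = 4*(2*√6) = 8*√6 ≈ 19.596)
F = -807
E*F = (8*√6)*(-807) = -6456*√6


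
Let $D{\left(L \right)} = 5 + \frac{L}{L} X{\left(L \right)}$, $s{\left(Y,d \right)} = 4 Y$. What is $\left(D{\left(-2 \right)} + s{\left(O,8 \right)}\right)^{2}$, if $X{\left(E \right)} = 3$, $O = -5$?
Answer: $144$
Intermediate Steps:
$D{\left(L \right)} = 8$ ($D{\left(L \right)} = 5 + \frac{L}{L} 3 = 5 + 1 \cdot 3 = 5 + 3 = 8$)
$\left(D{\left(-2 \right)} + s{\left(O,8 \right)}\right)^{2} = \left(8 + 4 \left(-5\right)\right)^{2} = \left(8 - 20\right)^{2} = \left(-12\right)^{2} = 144$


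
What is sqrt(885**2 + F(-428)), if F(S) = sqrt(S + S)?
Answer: sqrt(783225 + 2*I*sqrt(214)) ≈ 885.0 + 0.017*I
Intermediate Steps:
F(S) = sqrt(2)*sqrt(S) (F(S) = sqrt(2*S) = sqrt(2)*sqrt(S))
sqrt(885**2 + F(-428)) = sqrt(885**2 + sqrt(2)*sqrt(-428)) = sqrt(783225 + sqrt(2)*(2*I*sqrt(107))) = sqrt(783225 + 2*I*sqrt(214))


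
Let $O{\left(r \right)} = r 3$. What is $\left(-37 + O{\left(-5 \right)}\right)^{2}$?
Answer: $2704$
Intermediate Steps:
$O{\left(r \right)} = 3 r$
$\left(-37 + O{\left(-5 \right)}\right)^{2} = \left(-37 + 3 \left(-5\right)\right)^{2} = \left(-37 - 15\right)^{2} = \left(-52\right)^{2} = 2704$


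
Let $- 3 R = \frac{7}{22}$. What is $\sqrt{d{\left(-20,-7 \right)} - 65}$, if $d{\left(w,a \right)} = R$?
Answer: $\frac{i \sqrt{283602}}{66} \approx 8.0688 i$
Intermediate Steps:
$R = - \frac{7}{66}$ ($R = - \frac{7 \cdot \frac{1}{22}}{3} = \left(- \frac{1}{3}\right) \frac{7}{22} = - \frac{7}{66} \approx -0.10606$)
$d{\left(w,a \right)} = - \frac{7}{66}$
$\sqrt{d{\left(-20,-7 \right)} - 65} = \sqrt{- \frac{7}{66} - 65} = \sqrt{- \frac{4297}{66}} = \frac{i \sqrt{283602}}{66}$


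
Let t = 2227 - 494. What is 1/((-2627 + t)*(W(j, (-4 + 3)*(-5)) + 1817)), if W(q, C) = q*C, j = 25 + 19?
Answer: -1/1821078 ≈ -5.4913e-7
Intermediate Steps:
t = 1733
j = 44
W(q, C) = C*q
1/((-2627 + t)*(W(j, (-4 + 3)*(-5)) + 1817)) = 1/((-2627 + 1733)*(((-4 + 3)*(-5))*44 + 1817)) = 1/(-894*(-1*(-5)*44 + 1817)) = 1/(-894*(5*44 + 1817)) = 1/(-894*(220 + 1817)) = 1/(-894*2037) = 1/(-1821078) = -1/1821078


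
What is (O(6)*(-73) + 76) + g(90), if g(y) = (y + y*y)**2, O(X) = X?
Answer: 67075738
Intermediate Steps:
g(y) = (y + y**2)**2
(O(6)*(-73) + 76) + g(90) = (6*(-73) + 76) + 90**2*(1 + 90)**2 = (-438 + 76) + 8100*91**2 = -362 + 8100*8281 = -362 + 67076100 = 67075738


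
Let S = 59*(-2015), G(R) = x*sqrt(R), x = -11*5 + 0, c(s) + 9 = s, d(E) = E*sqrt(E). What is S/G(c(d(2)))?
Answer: -23777*I/(11*sqrt(9 - 2*sqrt(2))) ≈ -870.09*I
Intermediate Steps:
d(E) = E**(3/2)
c(s) = -9 + s
x = -55 (x = -55 + 0 = -55)
G(R) = -55*sqrt(R)
S = -118885
S/G(c(d(2))) = -118885*(-1/(55*sqrt(-9 + 2**(3/2)))) = -118885*(-1/(55*sqrt(-9 + 2*sqrt(2)))) = -(-23777)/(11*sqrt(-9 + 2*sqrt(2))) = 23777/(11*sqrt(-9 + 2*sqrt(2)))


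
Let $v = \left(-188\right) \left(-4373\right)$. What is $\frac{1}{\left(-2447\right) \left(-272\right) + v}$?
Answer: $\frac{1}{1487708} \approx 6.7217 \cdot 10^{-7}$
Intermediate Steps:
$v = 822124$
$\frac{1}{\left(-2447\right) \left(-272\right) + v} = \frac{1}{\left(-2447\right) \left(-272\right) + 822124} = \frac{1}{665584 + 822124} = \frac{1}{1487708}$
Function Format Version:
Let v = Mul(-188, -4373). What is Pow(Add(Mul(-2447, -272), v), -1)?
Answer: Rational(1, 1487708) ≈ 6.7217e-7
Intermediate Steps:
v = 822124
Pow(Add(Mul(-2447, -272), v), -1) = Pow(Add(Mul(-2447, -272), 822124), -1) = Pow(Add(665584, 822124), -1) = Pow(1487708, -1) = Rational(1, 1487708)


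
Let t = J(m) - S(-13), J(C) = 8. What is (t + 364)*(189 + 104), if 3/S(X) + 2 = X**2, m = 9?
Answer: 18201453/167 ≈ 1.0899e+5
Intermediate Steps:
S(X) = 3/(-2 + X**2)
t = 1333/167 (t = 8 - 3/(-2 + (-13)**2) = 8 - 3/(-2 + 169) = 8 - 3/167 = 1333/167 ≈ 7.9820)
(t + 364)*(189 + 104) = (1333/167 + 364)*(189 + 104) = (62121/167)*293 = 18201453/167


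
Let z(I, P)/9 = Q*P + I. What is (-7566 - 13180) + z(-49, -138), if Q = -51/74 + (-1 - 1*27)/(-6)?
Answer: -966700/37 ≈ -26127.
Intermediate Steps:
Q = 883/222 (Q = -51*1/74 + (-1 - 27)*(-1/6) = -51/74 - 28*(-1/6) = -51/74 + 14/3 = 883/222 ≈ 3.9775)
z(I, P) = 9*I + 2649*P/74 (z(I, P) = 9*(883*P/222 + I) = 9*(I + 883*P/222) = 9*I + 2649*P/74)
(-7566 - 13180) + z(-49, -138) = (-7566 - 13180) + (9*(-49) + (2649/74)*(-138)) = -20746 + (-441 - 182781/37) = -20746 - 199098/37 = -966700/37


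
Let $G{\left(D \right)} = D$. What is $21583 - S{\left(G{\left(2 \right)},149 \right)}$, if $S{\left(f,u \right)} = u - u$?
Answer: $21583$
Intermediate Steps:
$S{\left(f,u \right)} = 0$
$21583 - S{\left(G{\left(2 \right)},149 \right)} = 21583 - 0 = 21583 + 0 = 21583$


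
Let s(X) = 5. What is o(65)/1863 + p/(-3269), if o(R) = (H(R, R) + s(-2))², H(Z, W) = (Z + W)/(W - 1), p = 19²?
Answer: -6459147/76991488 ≈ -0.083894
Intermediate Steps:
p = 361
H(Z, W) = (W + Z)/(-1 + W)
o(R) = (5 + 2*R/(-1 + R))² (o(R) = ((R + R)/(-1 + R) + 5)² = ((2*R)/(-1 + R) + 5)² = (2*R/(-1 + R) + 5)² = (5 + 2*R/(-1 + R))²)
o(65)/1863 + p/(-3269) = ((-5 + 7*65)²/(-1 + 65)²)/1863 + 361/(-3269) = ((-5 + 455)²/64²)*(1/1863) + 361*(-1/3269) = ((1/4096)*450²)*(1/1863) - 361/3269 = ((1/4096)*202500)*(1/1863) - 361/3269 = (50625/1024)*(1/1863) - 361/3269 = 625/23552 - 361/3269 = -6459147/76991488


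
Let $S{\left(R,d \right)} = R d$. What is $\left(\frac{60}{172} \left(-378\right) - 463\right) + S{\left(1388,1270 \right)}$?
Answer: $\frac{75773101}{43} \approx 1.7622 \cdot 10^{6}$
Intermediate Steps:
$\left(\frac{60}{172} \left(-378\right) - 463\right) + S{\left(1388,1270 \right)} = \left(\frac{60}{172} \left(-378\right) - 463\right) + 1388 \cdot 1270 = \left(60 \cdot \frac{1}{172} \left(-378\right) - 463\right) + 1762760 = \left(\frac{15}{43} \left(-378\right) - 463\right) + 1762760 = \left(- \frac{5670}{43} - 463\right) + 1762760 = - \frac{25579}{43} + 1762760 = \frac{75773101}{43}$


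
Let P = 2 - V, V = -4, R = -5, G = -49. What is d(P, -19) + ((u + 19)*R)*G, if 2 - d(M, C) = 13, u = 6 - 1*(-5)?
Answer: 7339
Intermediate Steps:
u = 11 (u = 6 + 5 = 11)
P = 6 (P = 2 - 1*(-4) = 2 + 4 = 6)
d(M, C) = -11 (d(M, C) = 2 - 1*13 = 2 - 13 = -11)
d(P, -19) + ((u + 19)*R)*G = -11 + ((11 + 19)*(-5))*(-49) = -11 + (30*(-5))*(-49) = -11 - 150*(-49) = -11 + 7350 = 7339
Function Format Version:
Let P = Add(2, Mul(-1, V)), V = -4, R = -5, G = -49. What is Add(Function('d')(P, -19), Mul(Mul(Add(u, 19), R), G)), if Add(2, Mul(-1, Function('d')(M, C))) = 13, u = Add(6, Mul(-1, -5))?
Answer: 7339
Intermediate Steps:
u = 11 (u = Add(6, 5) = 11)
P = 6 (P = Add(2, Mul(-1, -4)) = Add(2, 4) = 6)
Function('d')(M, C) = -11 (Function('d')(M, C) = Add(2, Mul(-1, 13)) = Add(2, -13) = -11)
Add(Function('d')(P, -19), Mul(Mul(Add(u, 19), R), G)) = Add(-11, Mul(Mul(Add(11, 19), -5), -49)) = Add(-11, Mul(Mul(30, -5), -49)) = Add(-11, Mul(-150, -49)) = Add(-11, 7350) = 7339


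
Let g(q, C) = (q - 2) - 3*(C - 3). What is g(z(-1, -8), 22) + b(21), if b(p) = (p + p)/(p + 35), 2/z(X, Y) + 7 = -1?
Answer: -117/2 ≈ -58.500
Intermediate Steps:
z(X, Y) = -1/4 (z(X, Y) = 2/(-7 - 1) = 2/(-8) = 2*(-1/8) = -1/4)
g(q, C) = 7 + q - 3*C (g(q, C) = (-2 + q) - 3*(-3 + C) = (-2 + q) + (9 - 3*C) = 7 + q - 3*C)
b(p) = 2*p/(35 + p) (b(p) = (2*p)/(35 + p) = 2*p/(35 + p))
g(z(-1, -8), 22) + b(21) = (7 - 1/4 - 3*22) + 2*21/(35 + 21) = (7 - 1/4 - 66) + 2*21/56 = -237/4 + 2*21*(1/56) = -237/4 + 3/4 = -117/2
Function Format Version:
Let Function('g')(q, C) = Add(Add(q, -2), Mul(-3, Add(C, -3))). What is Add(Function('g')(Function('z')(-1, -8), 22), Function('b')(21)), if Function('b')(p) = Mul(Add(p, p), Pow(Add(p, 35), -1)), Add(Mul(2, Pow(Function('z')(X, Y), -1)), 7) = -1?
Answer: Rational(-117, 2) ≈ -58.500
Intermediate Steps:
Function('z')(X, Y) = Rational(-1, 4) (Function('z')(X, Y) = Mul(2, Pow(Add(-7, -1), -1)) = Mul(2, Pow(-8, -1)) = Mul(2, Rational(-1, 8)) = Rational(-1, 4))
Function('g')(q, C) = Add(7, q, Mul(-3, C)) (Function('g')(q, C) = Add(Add(-2, q), Mul(-3, Add(-3, C))) = Add(Add(-2, q), Add(9, Mul(-3, C))) = Add(7, q, Mul(-3, C)))
Function('b')(p) = Mul(2, p, Pow(Add(35, p), -1)) (Function('b')(p) = Mul(Mul(2, p), Pow(Add(35, p), -1)) = Mul(2, p, Pow(Add(35, p), -1)))
Add(Function('g')(Function('z')(-1, -8), 22), Function('b')(21)) = Add(Add(7, Rational(-1, 4), Mul(-3, 22)), Mul(2, 21, Pow(Add(35, 21), -1))) = Add(Add(7, Rational(-1, 4), -66), Mul(2, 21, Pow(56, -1))) = Add(Rational(-237, 4), Mul(2, 21, Rational(1, 56))) = Add(Rational(-237, 4), Rational(3, 4)) = Rational(-117, 2)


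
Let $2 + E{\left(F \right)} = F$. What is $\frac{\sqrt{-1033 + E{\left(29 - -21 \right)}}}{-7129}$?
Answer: $- \frac{i \sqrt{985}}{7129} \approx - 0.0044024 i$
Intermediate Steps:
$E{\left(F \right)} = -2 + F$
$\frac{\sqrt{-1033 + E{\left(29 - -21 \right)}}}{-7129} = \frac{\sqrt{-1033 + \left(-2 + \left(29 - -21\right)\right)}}{-7129} = \sqrt{-1033 + \left(-2 + \left(29 + 21\right)\right)} \left(- \frac{1}{7129}\right) = \sqrt{-1033 + \left(-2 + 50\right)} \left(- \frac{1}{7129}\right) = \sqrt{-1033 + 48} \left(- \frac{1}{7129}\right) = \sqrt{-985} \left(- \frac{1}{7129}\right) = i \sqrt{985} \left(- \frac{1}{7129}\right) = - \frac{i \sqrt{985}}{7129}$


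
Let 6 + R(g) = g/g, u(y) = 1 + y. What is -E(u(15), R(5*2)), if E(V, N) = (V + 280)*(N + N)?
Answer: 2960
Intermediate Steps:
R(g) = -5 (R(g) = -6 + g/g = -6 + 1 = -5)
E(V, N) = 2*N*(280 + V) (E(V, N) = (280 + V)*(2*N) = 2*N*(280 + V))
-E(u(15), R(5*2)) = -2*(-5)*(280 + (1 + 15)) = -2*(-5)*(280 + 16) = -2*(-5)*296 = -1*(-2960) = 2960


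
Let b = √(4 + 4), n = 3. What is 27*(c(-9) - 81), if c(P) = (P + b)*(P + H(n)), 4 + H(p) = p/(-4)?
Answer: 4617/4 - 1485*√2/2 ≈ 104.20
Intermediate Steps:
H(p) = -4 - p/4 (H(p) = -4 + p/(-4) = -4 + p*(-¼) = -4 - p/4)
b = 2*√2 (b = √8 = 2*√2 ≈ 2.8284)
c(P) = (-19/4 + P)*(P + 2*√2) (c(P) = (P + 2*√2)*(P + (-4 - ¼*3)) = (P + 2*√2)*(P + (-4 - ¾)) = (P + 2*√2)*(P - 19/4) = (P + 2*√2)*(-19/4 + P) = (-19/4 + P)*(P + 2*√2))
27*(c(-9) - 81) = 27*(((-9)² - 19*√2/2 - 19/4*(-9) + 2*(-9)*√2) - 81) = 27*((81 - 19*√2/2 + 171/4 - 18*√2) - 81) = 27*((495/4 - 55*√2/2) - 81) = 27*(171/4 - 55*√2/2) = 4617/4 - 1485*√2/2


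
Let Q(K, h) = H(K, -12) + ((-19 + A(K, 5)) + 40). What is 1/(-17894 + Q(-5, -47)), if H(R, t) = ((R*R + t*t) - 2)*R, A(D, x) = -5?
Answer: -1/18713 ≈ -5.3439e-5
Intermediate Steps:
H(R, t) = R*(-2 + R**2 + t**2) (H(R, t) = ((R**2 + t**2) - 2)*R = (-2 + R**2 + t**2)*R = R*(-2 + R**2 + t**2))
Q(K, h) = 16 + K*(142 + K**2) (Q(K, h) = K*(-2 + K**2 + (-12)**2) + ((-19 - 5) + 40) = K*(-2 + K**2 + 144) + (-24 + 40) = K*(142 + K**2) + 16 = 16 + K*(142 + K**2))
1/(-17894 + Q(-5, -47)) = 1/(-17894 + (16 - 5*(142 + (-5)**2))) = 1/(-17894 + (16 - 5*(142 + 25))) = 1/(-17894 + (16 - 5*167)) = 1/(-17894 + (16 - 835)) = 1/(-17894 - 819) = 1/(-18713) = -1/18713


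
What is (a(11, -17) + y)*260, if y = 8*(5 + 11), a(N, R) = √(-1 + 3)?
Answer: 33280 + 260*√2 ≈ 33648.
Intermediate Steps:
a(N, R) = √2
y = 128 (y = 8*16 = 128)
(a(11, -17) + y)*260 = (√2 + 128)*260 = (128 + √2)*260 = 33280 + 260*√2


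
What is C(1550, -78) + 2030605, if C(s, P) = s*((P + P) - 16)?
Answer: 1764005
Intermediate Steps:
C(s, P) = s*(-16 + 2*P) (C(s, P) = s*(2*P - 16) = s*(-16 + 2*P))
C(1550, -78) + 2030605 = 2*1550*(-8 - 78) + 2030605 = 2*1550*(-86) + 2030605 = -266600 + 2030605 = 1764005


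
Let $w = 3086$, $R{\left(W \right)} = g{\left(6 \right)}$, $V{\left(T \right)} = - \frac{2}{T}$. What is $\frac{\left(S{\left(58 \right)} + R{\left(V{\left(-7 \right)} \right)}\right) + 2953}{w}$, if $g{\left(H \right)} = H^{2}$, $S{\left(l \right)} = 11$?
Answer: $\frac{1500}{1543} \approx 0.97213$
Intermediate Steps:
$R{\left(W \right)} = 36$ ($R{\left(W \right)} = 6^{2} = 36$)
$\frac{\left(S{\left(58 \right)} + R{\left(V{\left(-7 \right)} \right)}\right) + 2953}{w} = \frac{\left(11 + 36\right) + 2953}{3086} = \left(47 + 2953\right) \frac{1}{3086} = 3000 \cdot \frac{1}{3086} = \frac{1500}{1543}$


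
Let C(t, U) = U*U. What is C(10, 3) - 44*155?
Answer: -6811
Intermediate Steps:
C(t, U) = U²
C(10, 3) - 44*155 = 3² - 44*155 = 9 - 6820 = -6811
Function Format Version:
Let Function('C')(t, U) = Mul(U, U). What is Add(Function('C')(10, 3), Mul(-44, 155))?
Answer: -6811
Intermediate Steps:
Function('C')(t, U) = Pow(U, 2)
Add(Function('C')(10, 3), Mul(-44, 155)) = Add(Pow(3, 2), Mul(-44, 155)) = Add(9, -6820) = -6811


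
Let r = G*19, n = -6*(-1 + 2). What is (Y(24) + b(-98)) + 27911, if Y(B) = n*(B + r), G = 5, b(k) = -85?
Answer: 27112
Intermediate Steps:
n = -6 (n = -6*1 = -6)
r = 95 (r = 5*19 = 95)
Y(B) = -570 - 6*B (Y(B) = -6*(B + 95) = -6*(95 + B) = -570 - 6*B)
(Y(24) + b(-98)) + 27911 = ((-570 - 6*24) - 85) + 27911 = ((-570 - 144) - 85) + 27911 = (-714 - 85) + 27911 = -799 + 27911 = 27112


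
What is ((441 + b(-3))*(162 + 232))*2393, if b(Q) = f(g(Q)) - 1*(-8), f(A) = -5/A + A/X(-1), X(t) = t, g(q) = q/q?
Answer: 417679006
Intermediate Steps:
g(q) = 1
f(A) = -A - 5/A (f(A) = -5/A + A/(-1) = -5/A + A*(-1) = -5/A - A = -A - 5/A)
b(Q) = 2 (b(Q) = (-1*1 - 5/1) - 1*(-8) = (-1 - 5*1) + 8 = (-1 - 5) + 8 = -6 + 8 = 2)
((441 + b(-3))*(162 + 232))*2393 = ((441 + 2)*(162 + 232))*2393 = (443*394)*2393 = 174542*2393 = 417679006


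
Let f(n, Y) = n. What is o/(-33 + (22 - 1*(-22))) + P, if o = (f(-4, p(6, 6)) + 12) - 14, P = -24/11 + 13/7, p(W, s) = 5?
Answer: -67/77 ≈ -0.87013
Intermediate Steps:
P = -25/77 (P = -24*1/11 + 13*(⅐) = -24/11 + 13/7 = -25/77 ≈ -0.32468)
o = -6 (o = (-4 + 12) - 14 = 8 - 14 = -6)
o/(-33 + (22 - 1*(-22))) + P = -6/(-33 + (22 - 1*(-22))) - 25/77 = -6/(-33 + (22 + 22)) - 25/77 = -6/(-33 + 44) - 25/77 = -6/11 - 25/77 = -67/77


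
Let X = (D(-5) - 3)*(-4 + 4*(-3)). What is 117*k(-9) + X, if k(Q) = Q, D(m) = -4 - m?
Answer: -1021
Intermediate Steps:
X = 32 (X = ((-4 - 1*(-5)) - 3)*(-4 + 4*(-3)) = ((-4 + 5) - 3)*(-4 - 12) = (1 - 3)*(-16) = -2*(-16) = 32)
117*k(-9) + X = 117*(-9) + 32 = -1053 + 32 = -1021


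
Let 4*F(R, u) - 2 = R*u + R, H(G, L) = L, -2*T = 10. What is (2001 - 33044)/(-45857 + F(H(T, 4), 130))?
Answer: 74/109 ≈ 0.67890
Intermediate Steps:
T = -5 (T = -1/2*10 = -5)
F(R, u) = 1/2 + R/4 + R*u/4 (F(R, u) = 1/2 + (R*u + R)/4 = 1/2 + (R + R*u)/4 = 1/2 + (R/4 + R*u/4) = 1/2 + R/4 + R*u/4)
(2001 - 33044)/(-45857 + F(H(T, 4), 130)) = (2001 - 33044)/(-45857 + (1/2 + (1/4)*4 + (1/4)*4*130)) = -31043/(-45857 + (1/2 + 1 + 130)) = -31043/(-45857 + 263/2) = -31043/(-91451/2) = -31043*(-2/91451) = 74/109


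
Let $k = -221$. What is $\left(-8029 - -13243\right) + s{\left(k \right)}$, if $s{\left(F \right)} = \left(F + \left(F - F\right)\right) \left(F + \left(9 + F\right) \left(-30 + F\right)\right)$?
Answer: $-11705797$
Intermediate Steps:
$s{\left(F \right)} = F \left(F + \left(-30 + F\right) \left(9 + F\right)\right)$ ($s{\left(F \right)} = \left(F + 0\right) \left(F + \left(-30 + F\right) \left(9 + F\right)\right) = F \left(F + \left(-30 + F\right) \left(9 + F\right)\right)$)
$\left(-8029 - -13243\right) + s{\left(k \right)} = \left(-8029 - -13243\right) - 221 \left(-270 + \left(-221\right)^{2} - -4420\right) = \left(-8029 + 13243\right) - 221 \left(-270 + 48841 + 4420\right) = 5214 - 11711011 = -11705797$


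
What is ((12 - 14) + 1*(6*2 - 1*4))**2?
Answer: 36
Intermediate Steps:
((12 - 14) + 1*(6*2 - 1*4))**2 = (-2 + 1*(12 - 4))**2 = (-2 + 1*8)**2 = (-2 + 8)**2 = 6**2 = 36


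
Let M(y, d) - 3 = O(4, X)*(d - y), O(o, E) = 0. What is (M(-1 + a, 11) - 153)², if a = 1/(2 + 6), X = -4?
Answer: 22500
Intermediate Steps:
a = ⅛ (a = 1/8 = ⅛ ≈ 0.12500)
M(y, d) = 3 (M(y, d) = 3 + 0*(d - y) = 3 + 0 = 3)
(M(-1 + a, 11) - 153)² = (3 - 153)² = (-150)² = 22500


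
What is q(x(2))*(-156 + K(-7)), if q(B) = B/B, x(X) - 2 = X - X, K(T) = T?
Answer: -163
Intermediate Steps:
x(X) = 2 (x(X) = 2 + (X - X) = 2 + 0 = 2)
q(B) = 1
q(x(2))*(-156 + K(-7)) = 1*(-156 - 7) = 1*(-163) = -163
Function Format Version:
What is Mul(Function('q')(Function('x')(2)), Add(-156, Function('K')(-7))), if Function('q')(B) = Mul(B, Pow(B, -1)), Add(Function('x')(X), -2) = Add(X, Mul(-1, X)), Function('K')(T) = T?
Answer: -163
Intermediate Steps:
Function('x')(X) = 2 (Function('x')(X) = Add(2, Add(X, Mul(-1, X))) = Add(2, 0) = 2)
Function('q')(B) = 1
Mul(Function('q')(Function('x')(2)), Add(-156, Function('K')(-7))) = Mul(1, Add(-156, -7)) = Mul(1, -163) = -163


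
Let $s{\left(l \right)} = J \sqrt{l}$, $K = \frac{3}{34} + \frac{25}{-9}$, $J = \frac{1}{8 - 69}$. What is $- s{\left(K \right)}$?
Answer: $\frac{i \sqrt{27982}}{6222} \approx 0.026885 i$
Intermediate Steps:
$J = - \frac{1}{61}$ ($J = \frac{1}{-61} = - \frac{1}{61} \approx -0.016393$)
$K = - \frac{823}{306}$ ($K = 3 \cdot \frac{1}{34} + 25 \left(- \frac{1}{9}\right) = \frac{3}{34} - \frac{25}{9} = - \frac{823}{306} \approx -2.6895$)
$s{\left(l \right)} = - \frac{\sqrt{l}}{61}$
$- s{\left(K \right)} = - \frac{\left(-1\right) \sqrt{- \frac{823}{306}}}{61} = - \frac{\left(-1\right) \frac{i \sqrt{27982}}{102}}{61} = - \frac{\left(-1\right) i \sqrt{27982}}{6222} = \frac{i \sqrt{27982}}{6222}$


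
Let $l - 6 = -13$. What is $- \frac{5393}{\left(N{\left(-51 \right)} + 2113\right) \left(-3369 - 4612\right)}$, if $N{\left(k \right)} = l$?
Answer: $\frac{5393}{16807986} \approx 0.00032086$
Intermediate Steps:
$l = -7$ ($l = 6 - 13 = -7$)
$N{\left(k \right)} = -7$
$- \frac{5393}{\left(N{\left(-51 \right)} + 2113\right) \left(-3369 - 4612\right)} = - \frac{5393}{\left(-7 + 2113\right) \left(-3369 - 4612\right)} = - \frac{5393}{2106 \left(-7981\right)} = - \frac{5393}{-16807986} = \left(-5393\right) \left(- \frac{1}{16807986}\right) = \frac{5393}{16807986}$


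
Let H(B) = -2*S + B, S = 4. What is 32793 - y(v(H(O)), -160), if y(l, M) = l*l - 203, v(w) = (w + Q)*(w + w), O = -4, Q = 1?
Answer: -36700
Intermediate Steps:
H(B) = -8 + B (H(B) = -2*4 + B = -8 + B)
v(w) = 2*w*(1 + w) (v(w) = (w + 1)*(w + w) = (1 + w)*(2*w) = 2*w*(1 + w))
y(l, M) = -203 + l**2 (y(l, M) = l**2 - 203 = -203 + l**2)
32793 - y(v(H(O)), -160) = 32793 - (-203 + (2*(-8 - 4)*(1 + (-8 - 4)))**2) = 32793 - (-203 + (2*(-12)*(1 - 12))**2) = 32793 - (-203 + (2*(-12)*(-11))**2) = 32793 - (-203 + 264**2) = 32793 - (-203 + 69696) = 32793 - 1*69493 = 32793 - 69493 = -36700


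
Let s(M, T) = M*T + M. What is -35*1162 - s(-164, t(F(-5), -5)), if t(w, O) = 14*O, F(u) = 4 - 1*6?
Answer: -51986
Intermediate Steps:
F(u) = -2 (F(u) = 4 - 6 = -2)
s(M, T) = M + M*T
-35*1162 - s(-164, t(F(-5), -5)) = -35*1162 - (-164)*(1 + 14*(-5)) = -40670 - (-164)*(1 - 70) = -40670 - (-164)*(-69) = -40670 - 1*11316 = -40670 - 11316 = -51986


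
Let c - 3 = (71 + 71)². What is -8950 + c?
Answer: 11217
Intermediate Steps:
c = 20167 (c = 3 + (71 + 71)² = 3 + 142² = 3 + 20164 = 20167)
-8950 + c = -8950 + 20167 = 11217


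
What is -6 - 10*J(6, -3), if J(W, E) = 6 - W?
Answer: -6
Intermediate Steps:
-6 - 10*J(6, -3) = -6 - 10*(6 - 1*6) = -6 - 10*(6 - 6) = -6 - 10*0 = -6 + 0 = -6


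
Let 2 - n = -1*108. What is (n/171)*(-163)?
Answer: -17930/171 ≈ -104.85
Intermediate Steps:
n = 110 (n = 2 - (-1)*108 = 2 - 1*(-108) = 2 + 108 = 110)
(n/171)*(-163) = (110/171)*(-163) = -17930/171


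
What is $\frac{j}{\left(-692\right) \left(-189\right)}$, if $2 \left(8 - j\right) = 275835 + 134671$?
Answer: $- \frac{22805}{14532} \approx -1.5693$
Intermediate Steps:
$j = -205245$ ($j = 8 - \frac{275835 + 134671}{2} = 8 - 205253 = -205245$)
$\frac{j}{\left(-692\right) \left(-189\right)} = - \frac{205245}{\left(-692\right) \left(-189\right)} = - \frac{205245}{130788} = \left(-205245\right) \frac{1}{130788} = - \frac{22805}{14532}$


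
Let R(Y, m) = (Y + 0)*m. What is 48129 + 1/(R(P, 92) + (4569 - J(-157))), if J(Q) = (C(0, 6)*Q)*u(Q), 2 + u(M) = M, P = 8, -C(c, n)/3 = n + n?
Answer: 43507316518/903973 ≈ 48129.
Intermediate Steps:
C(c, n) = -6*n (C(c, n) = -3*(n + n) = -6*n)
u(M) = -2 + M
R(Y, m) = Y*m
J(Q) = -36*Q*(-2 + Q) (J(Q) = ((-6*6)*Q)*(-2 + Q) = (-36*Q)*(-2 + Q) = -36*Q*(-2 + Q))
48129 + 1/(R(P, 92) + (4569 - J(-157))) = 48129 + 1/(8*92 + (4569 - 36*(-157)*(2 - 1*(-157)))) = 48129 + 1/(736 + (4569 - 36*(-157)*(2 + 157))) = 48129 + 1/(736 + (4569 - 36*(-157)*159)) = 48129 + 1/(736 + (4569 - 1*(-898668))) = 48129 + 1/(736 + (4569 + 898668)) = 48129 + 1/(736 + 903237) = 48129 + 1/903973 = 43507316518/903973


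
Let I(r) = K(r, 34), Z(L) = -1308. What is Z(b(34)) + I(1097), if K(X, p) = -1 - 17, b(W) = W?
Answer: -1326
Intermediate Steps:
K(X, p) = -18
I(r) = -18
Z(b(34)) + I(1097) = -1308 - 18 = -1326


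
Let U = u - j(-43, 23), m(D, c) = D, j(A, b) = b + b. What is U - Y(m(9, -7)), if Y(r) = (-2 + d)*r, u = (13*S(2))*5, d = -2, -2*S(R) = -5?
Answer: 305/2 ≈ 152.50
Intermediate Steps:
S(R) = 5/2 (S(R) = -½*(-5) = 5/2)
j(A, b) = 2*b
u = 325/2 (u = (13*(5/2))*5 = (65/2)*5 = 325/2 ≈ 162.50)
U = 233/2 (U = 325/2 - 2*23 = 325/2 - 1*46 = 325/2 - 46 = 233/2 ≈ 116.50)
Y(r) = -4*r (Y(r) = (-2 - 2)*r = -4*r)
U - Y(m(9, -7)) = 233/2 - (-4)*9 = 233/2 - 1*(-36) = 233/2 + 36 = 305/2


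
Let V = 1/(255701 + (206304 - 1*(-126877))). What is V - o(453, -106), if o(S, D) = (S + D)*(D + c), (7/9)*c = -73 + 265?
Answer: -28783037891/588882 ≈ -48877.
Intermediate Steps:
c = 1728/7 (c = 9*(-73 + 265)/7 = (9/7)*192 = 1728/7 ≈ 246.86)
o(S, D) = (1728/7 + D)*(D + S) (o(S, D) = (S + D)*(D + 1728/7) = (D + S)*(1728/7 + D) = (1728/7 + D)*(D + S))
V = 1/588882 (V = 1/(255701 + (206304 + 126877)) = 1/(255701 + 333181) = 1/588882 ≈ 1.6981e-6)
V - o(453, -106) = 1/588882 - ((-106)**2 + (1728/7)*(-106) + (1728/7)*453 - 106*453) = 1/588882 - (11236 - 183168/7 + 782784/7 - 48018) = 1/588882 - 1*342142/7 = 1/588882 - 342142/7 = -28783037891/588882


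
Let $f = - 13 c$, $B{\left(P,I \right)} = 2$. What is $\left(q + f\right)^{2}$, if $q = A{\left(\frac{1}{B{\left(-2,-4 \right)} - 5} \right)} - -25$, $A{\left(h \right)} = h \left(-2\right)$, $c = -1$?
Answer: $\frac{13456}{9} \approx 1495.1$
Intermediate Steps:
$A{\left(h \right)} = - 2 h$
$q = \frac{77}{3}$ ($q = - \frac{2}{2 - 5} - -25 = - \frac{2}{-3} + \left(-4 + 29\right) = \left(-2\right) \left(- \frac{1}{3}\right) + 25 = \frac{2}{3} + 25 = \frac{77}{3} \approx 25.667$)
$f = 13$ ($f = \left(-13\right) \left(-1\right) = 13$)
$\left(q + f\right)^{2} = \left(\frac{77}{3} + 13\right)^{2} = \left(\frac{116}{3}\right)^{2} = \frac{13456}{9}$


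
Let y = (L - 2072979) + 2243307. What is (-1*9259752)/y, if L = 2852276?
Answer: -2314938/755651 ≈ -3.0635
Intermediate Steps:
y = 3022604 (y = (2852276 - 2072979) + 2243307 = 779297 + 2243307 = 3022604)
(-1*9259752)/y = -1*9259752/3022604 = -9259752*1/3022604 = -2314938/755651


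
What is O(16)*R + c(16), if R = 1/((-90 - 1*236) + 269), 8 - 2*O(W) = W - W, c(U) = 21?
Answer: 1193/57 ≈ 20.930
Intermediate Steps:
O(W) = 4 (O(W) = 4 - (W - W)/2 = 4 - ½*0 = 4 + 0 = 4)
R = -1/57 (R = 1/((-90 - 236) + 269) = 1/(-326 + 269) = 1/(-57) = -1/57 ≈ -0.017544)
O(16)*R + c(16) = 4*(-1/57) + 21 = -4/57 + 21 = 1193/57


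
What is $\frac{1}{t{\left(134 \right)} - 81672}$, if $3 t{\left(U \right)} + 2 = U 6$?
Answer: $- \frac{3}{244214} \approx -1.2284 \cdot 10^{-5}$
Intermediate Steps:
$t{\left(U \right)} = - \frac{2}{3} + 2 U$ ($t{\left(U \right)} = - \frac{2}{3} + \frac{U 6}{3} = - \frac{2}{3} + \frac{6 U}{3} = - \frac{2}{3} + 2 U$)
$\frac{1}{t{\left(134 \right)} - 81672} = \frac{1}{\left(- \frac{2}{3} + 2 \cdot 134\right) - 81672} = \frac{1}{\left(- \frac{2}{3} + 268\right) - 81672} = \frac{1}{\frac{802}{3} - 81672} = \frac{1}{- \frac{244214}{3}} = - \frac{3}{244214}$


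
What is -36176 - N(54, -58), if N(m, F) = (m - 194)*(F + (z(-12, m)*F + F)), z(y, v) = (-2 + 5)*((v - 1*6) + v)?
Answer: -2537136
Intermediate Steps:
z(y, v) = -18 + 6*v (z(y, v) = 3*((v - 6) + v) = 3*((-6 + v) + v) = 3*(-6 + 2*v) = -18 + 6*v)
N(m, F) = (-194 + m)*(2*F + F*(-18 + 6*m)) (N(m, F) = (m - 194)*(F + ((-18 + 6*m)*F + F)) = (-194 + m)*(F + (F*(-18 + 6*m) + F)) = (-194 + m)*(F + (F + F*(-18 + 6*m))) = (-194 + m)*(2*F + F*(-18 + 6*m)))
-36176 - N(54, -58) = -36176 - 2*(-58)*(1552 - 590*54 + 3*54²) = -36176 - 2*(-58)*(1552 - 31860 + 3*2916) = -36176 - 2*(-58)*(1552 - 31860 + 8748) = -36176 - 2*(-58)*(-21560) = -36176 - 1*2500960 = -36176 - 2500960 = -2537136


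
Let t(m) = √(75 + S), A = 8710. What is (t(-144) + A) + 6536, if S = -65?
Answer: 15246 + √10 ≈ 15249.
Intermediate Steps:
t(m) = √10 (t(m) = √(75 - 65) = √10)
(t(-144) + A) + 6536 = (√10 + 8710) + 6536 = (8710 + √10) + 6536 = 15246 + √10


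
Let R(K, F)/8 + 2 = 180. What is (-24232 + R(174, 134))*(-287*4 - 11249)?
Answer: 282750776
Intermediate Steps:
R(K, F) = 1424 (R(K, F) = -16 + 8*180 = -16 + 1440 = 1424)
(-24232 + R(174, 134))*(-287*4 - 11249) = (-24232 + 1424)*(-287*4 - 11249) = -22808*(-1148 - 11249) = -22808*(-12397) = 282750776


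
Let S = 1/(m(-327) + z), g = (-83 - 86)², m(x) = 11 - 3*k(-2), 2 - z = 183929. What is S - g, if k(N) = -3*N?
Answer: -5253338975/183934 ≈ -28561.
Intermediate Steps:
z = -183927 (z = 2 - 1*183929 = 2 - 183929 = -183927)
m(x) = -7 (m(x) = 11 - (-9)*(-2) = 11 - 3*6 = 11 - 18 = -7)
g = 28561 (g = (-169)² = 28561)
S = -1/183934 (S = 1/(-7 - 183927) = 1/(-183934) = -1/183934 ≈ -5.4367e-6)
S - g = -1/183934 - 1*28561 = -1/183934 - 28561 = -5253338975/183934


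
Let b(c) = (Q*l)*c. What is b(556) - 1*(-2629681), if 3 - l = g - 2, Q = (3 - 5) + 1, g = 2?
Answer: 2628013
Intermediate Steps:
Q = -1 (Q = -2 + 1 = -1)
l = 3 (l = 3 - (2 - 2) = 3 - 1*0 = 3 + 0 = 3)
b(c) = -3*c (b(c) = (-1*3)*c = -3*c)
b(556) - 1*(-2629681) = -3*556 - 1*(-2629681) = -1668 + 2629681 = 2628013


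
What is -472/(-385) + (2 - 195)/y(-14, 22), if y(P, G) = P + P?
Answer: 12503/1540 ≈ 8.1188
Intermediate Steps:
y(P, G) = 2*P
-472/(-385) + (2 - 195)/y(-14, 22) = -472/(-385) + (2 - 195)/((2*(-14))) = -472*(-1/385) - 193/(-28) = 472/385 - 193*(-1/28) = 472/385 + 193/28 = 12503/1540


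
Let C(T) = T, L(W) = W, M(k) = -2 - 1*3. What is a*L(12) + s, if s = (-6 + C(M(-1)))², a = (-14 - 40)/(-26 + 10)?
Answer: 323/2 ≈ 161.50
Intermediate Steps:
M(k) = -5 (M(k) = -2 - 3 = -5)
a = 27/8 (a = -54/(-16) = -54*(-1/16) = 27/8 ≈ 3.3750)
s = 121 (s = (-6 - 5)² = (-11)² = 121)
a*L(12) + s = (27/8)*12 + 121 = 81/2 + 121 = 323/2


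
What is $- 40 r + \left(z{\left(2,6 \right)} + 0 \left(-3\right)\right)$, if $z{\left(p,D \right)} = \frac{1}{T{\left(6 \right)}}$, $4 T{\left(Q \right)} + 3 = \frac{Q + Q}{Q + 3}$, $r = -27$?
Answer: $\frac{5388}{5} \approx 1077.6$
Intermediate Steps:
$T{\left(Q \right)} = - \frac{3}{4} + \frac{Q}{2 \left(3 + Q\right)}$ ($T{\left(Q \right)} = - \frac{3}{4} + \frac{\left(Q + Q\right) \frac{1}{Q + 3}}{4} = - \frac{3}{4} + \frac{2 Q \frac{1}{3 + Q}}{4} = - \frac{3}{4} + \frac{Q}{2 \left(3 + Q\right)}$)
$z{\left(p,D \right)} = - \frac{12}{5}$ ($z{\left(p,D \right)} = \frac{1}{\frac{1}{4} \frac{1}{3 + 6} \left(-9 - 6\right)} = \frac{1}{\frac{1}{4} \cdot \frac{1}{9} \left(-9 - 6\right)} = \frac{1}{\frac{1}{4} \cdot \frac{1}{9} \left(-15\right)} = \frac{1}{- \frac{5}{12}} = - \frac{12}{5}$)
$- 40 r + \left(z{\left(2,6 \right)} + 0 \left(-3\right)\right) = \left(-40\right) \left(-27\right) + \left(- \frac{12}{5} + 0 \left(-3\right)\right) = 1080 + \left(- \frac{12}{5} + 0\right) = 1080 - \frac{12}{5} = \frac{5388}{5}$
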